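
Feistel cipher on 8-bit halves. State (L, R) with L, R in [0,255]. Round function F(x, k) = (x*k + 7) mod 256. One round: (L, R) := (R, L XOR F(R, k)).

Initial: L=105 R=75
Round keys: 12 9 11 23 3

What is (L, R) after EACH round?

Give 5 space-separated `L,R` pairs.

Answer: 75,226 226,178 178,79 79,146 146,242

Derivation:
Round 1 (k=12): L=75 R=226
Round 2 (k=9): L=226 R=178
Round 3 (k=11): L=178 R=79
Round 4 (k=23): L=79 R=146
Round 5 (k=3): L=146 R=242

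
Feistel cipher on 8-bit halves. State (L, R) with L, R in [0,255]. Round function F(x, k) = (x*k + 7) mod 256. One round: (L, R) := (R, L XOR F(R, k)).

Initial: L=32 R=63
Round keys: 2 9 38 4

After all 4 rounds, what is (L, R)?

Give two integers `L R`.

Answer: 76 220

Derivation:
Round 1 (k=2): L=63 R=165
Round 2 (k=9): L=165 R=235
Round 3 (k=38): L=235 R=76
Round 4 (k=4): L=76 R=220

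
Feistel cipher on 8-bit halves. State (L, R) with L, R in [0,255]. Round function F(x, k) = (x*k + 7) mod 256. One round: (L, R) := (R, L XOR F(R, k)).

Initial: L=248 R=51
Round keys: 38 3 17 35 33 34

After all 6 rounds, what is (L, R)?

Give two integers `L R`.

Round 1 (k=38): L=51 R=97
Round 2 (k=3): L=97 R=25
Round 3 (k=17): L=25 R=209
Round 4 (k=35): L=209 R=131
Round 5 (k=33): L=131 R=59
Round 6 (k=34): L=59 R=94

Answer: 59 94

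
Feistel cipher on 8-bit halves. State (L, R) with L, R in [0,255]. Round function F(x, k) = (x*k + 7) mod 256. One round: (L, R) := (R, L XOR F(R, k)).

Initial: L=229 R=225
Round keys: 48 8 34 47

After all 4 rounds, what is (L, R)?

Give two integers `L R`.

Answer: 97 160

Derivation:
Round 1 (k=48): L=225 R=210
Round 2 (k=8): L=210 R=118
Round 3 (k=34): L=118 R=97
Round 4 (k=47): L=97 R=160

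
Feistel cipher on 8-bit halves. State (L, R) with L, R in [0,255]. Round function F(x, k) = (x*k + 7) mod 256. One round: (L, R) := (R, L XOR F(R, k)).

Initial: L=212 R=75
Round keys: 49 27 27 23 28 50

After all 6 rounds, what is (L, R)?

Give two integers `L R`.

Round 1 (k=49): L=75 R=182
Round 2 (k=27): L=182 R=114
Round 3 (k=27): L=114 R=187
Round 4 (k=23): L=187 R=166
Round 5 (k=28): L=166 R=148
Round 6 (k=50): L=148 R=73

Answer: 148 73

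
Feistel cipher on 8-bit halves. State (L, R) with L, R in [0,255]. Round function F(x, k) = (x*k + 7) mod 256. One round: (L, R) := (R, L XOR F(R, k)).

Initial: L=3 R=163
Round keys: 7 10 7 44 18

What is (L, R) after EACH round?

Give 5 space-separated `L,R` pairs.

Round 1 (k=7): L=163 R=127
Round 2 (k=10): L=127 R=94
Round 3 (k=7): L=94 R=230
Round 4 (k=44): L=230 R=209
Round 5 (k=18): L=209 R=95

Answer: 163,127 127,94 94,230 230,209 209,95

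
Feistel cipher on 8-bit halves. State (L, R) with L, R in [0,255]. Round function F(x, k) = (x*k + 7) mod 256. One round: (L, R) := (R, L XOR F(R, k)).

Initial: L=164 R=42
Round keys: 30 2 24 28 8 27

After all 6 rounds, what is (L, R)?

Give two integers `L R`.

Answer: 127 212

Derivation:
Round 1 (k=30): L=42 R=87
Round 2 (k=2): L=87 R=159
Round 3 (k=24): L=159 R=184
Round 4 (k=28): L=184 R=184
Round 5 (k=8): L=184 R=127
Round 6 (k=27): L=127 R=212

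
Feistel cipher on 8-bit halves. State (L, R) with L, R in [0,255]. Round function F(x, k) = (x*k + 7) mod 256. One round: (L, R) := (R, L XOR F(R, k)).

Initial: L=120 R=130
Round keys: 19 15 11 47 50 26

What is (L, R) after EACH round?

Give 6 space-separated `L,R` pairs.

Answer: 130,213 213,0 0,210 210,149 149,243 243,32

Derivation:
Round 1 (k=19): L=130 R=213
Round 2 (k=15): L=213 R=0
Round 3 (k=11): L=0 R=210
Round 4 (k=47): L=210 R=149
Round 5 (k=50): L=149 R=243
Round 6 (k=26): L=243 R=32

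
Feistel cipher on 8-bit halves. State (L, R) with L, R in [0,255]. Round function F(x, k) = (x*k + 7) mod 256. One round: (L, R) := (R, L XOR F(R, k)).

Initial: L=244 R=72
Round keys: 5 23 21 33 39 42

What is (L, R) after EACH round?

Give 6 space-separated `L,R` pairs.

Round 1 (k=5): L=72 R=155
Round 2 (k=23): L=155 R=188
Round 3 (k=21): L=188 R=232
Round 4 (k=33): L=232 R=83
Round 5 (k=39): L=83 R=68
Round 6 (k=42): L=68 R=124

Answer: 72,155 155,188 188,232 232,83 83,68 68,124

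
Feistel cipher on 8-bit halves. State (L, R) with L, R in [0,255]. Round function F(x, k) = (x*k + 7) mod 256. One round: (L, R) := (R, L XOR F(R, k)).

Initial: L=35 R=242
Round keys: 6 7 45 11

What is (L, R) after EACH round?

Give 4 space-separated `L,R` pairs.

Round 1 (k=6): L=242 R=144
Round 2 (k=7): L=144 R=5
Round 3 (k=45): L=5 R=120
Round 4 (k=11): L=120 R=42

Answer: 242,144 144,5 5,120 120,42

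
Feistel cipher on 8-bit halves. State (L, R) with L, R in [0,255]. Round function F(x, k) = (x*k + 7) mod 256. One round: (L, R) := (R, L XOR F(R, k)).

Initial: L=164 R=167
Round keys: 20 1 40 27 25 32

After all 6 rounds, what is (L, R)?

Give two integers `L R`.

Answer: 53 241

Derivation:
Round 1 (k=20): L=167 R=183
Round 2 (k=1): L=183 R=25
Round 3 (k=40): L=25 R=88
Round 4 (k=27): L=88 R=86
Round 5 (k=25): L=86 R=53
Round 6 (k=32): L=53 R=241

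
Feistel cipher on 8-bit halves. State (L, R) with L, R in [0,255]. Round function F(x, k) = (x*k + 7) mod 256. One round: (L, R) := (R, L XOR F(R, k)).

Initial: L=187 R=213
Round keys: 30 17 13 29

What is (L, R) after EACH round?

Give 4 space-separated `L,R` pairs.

Answer: 213,70 70,120 120,89 89,100

Derivation:
Round 1 (k=30): L=213 R=70
Round 2 (k=17): L=70 R=120
Round 3 (k=13): L=120 R=89
Round 4 (k=29): L=89 R=100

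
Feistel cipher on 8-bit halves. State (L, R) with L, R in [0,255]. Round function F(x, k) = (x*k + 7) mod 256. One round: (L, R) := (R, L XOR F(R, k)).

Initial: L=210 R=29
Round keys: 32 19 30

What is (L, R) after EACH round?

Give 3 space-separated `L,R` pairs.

Answer: 29,117 117,171 171,100

Derivation:
Round 1 (k=32): L=29 R=117
Round 2 (k=19): L=117 R=171
Round 3 (k=30): L=171 R=100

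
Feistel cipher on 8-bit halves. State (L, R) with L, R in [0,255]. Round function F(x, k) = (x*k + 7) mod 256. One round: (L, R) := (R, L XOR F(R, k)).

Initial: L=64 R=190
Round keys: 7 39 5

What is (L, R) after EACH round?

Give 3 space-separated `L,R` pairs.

Round 1 (k=7): L=190 R=121
Round 2 (k=39): L=121 R=200
Round 3 (k=5): L=200 R=150

Answer: 190,121 121,200 200,150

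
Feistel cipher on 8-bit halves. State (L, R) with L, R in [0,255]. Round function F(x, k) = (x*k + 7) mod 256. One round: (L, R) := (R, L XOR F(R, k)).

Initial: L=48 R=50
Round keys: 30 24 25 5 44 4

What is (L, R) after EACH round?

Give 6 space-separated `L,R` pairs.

Round 1 (k=30): L=50 R=211
Round 2 (k=24): L=211 R=253
Round 3 (k=25): L=253 R=111
Round 4 (k=5): L=111 R=207
Round 5 (k=44): L=207 R=244
Round 6 (k=4): L=244 R=24

Answer: 50,211 211,253 253,111 111,207 207,244 244,24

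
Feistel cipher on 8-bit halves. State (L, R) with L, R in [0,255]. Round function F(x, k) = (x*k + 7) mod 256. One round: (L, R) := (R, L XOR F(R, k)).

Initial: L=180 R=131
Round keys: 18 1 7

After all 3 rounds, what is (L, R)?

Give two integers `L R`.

Round 1 (k=18): L=131 R=137
Round 2 (k=1): L=137 R=19
Round 3 (k=7): L=19 R=5

Answer: 19 5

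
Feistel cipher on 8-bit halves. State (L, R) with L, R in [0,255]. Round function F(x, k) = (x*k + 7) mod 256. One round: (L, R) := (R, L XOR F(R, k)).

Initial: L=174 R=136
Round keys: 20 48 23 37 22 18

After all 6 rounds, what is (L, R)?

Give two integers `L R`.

Answer: 32 188

Derivation:
Round 1 (k=20): L=136 R=9
Round 2 (k=48): L=9 R=63
Round 3 (k=23): L=63 R=185
Round 4 (k=37): L=185 R=251
Round 5 (k=22): L=251 R=32
Round 6 (k=18): L=32 R=188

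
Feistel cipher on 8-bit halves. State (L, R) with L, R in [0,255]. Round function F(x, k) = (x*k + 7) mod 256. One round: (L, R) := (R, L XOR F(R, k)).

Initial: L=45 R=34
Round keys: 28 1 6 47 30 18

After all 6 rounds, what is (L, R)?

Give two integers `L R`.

Answer: 98 76

Derivation:
Round 1 (k=28): L=34 R=146
Round 2 (k=1): L=146 R=187
Round 3 (k=6): L=187 R=251
Round 4 (k=47): L=251 R=167
Round 5 (k=30): L=167 R=98
Round 6 (k=18): L=98 R=76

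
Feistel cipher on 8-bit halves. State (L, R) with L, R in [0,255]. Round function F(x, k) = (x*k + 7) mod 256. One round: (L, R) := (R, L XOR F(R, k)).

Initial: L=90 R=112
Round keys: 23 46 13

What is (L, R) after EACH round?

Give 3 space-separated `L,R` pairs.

Round 1 (k=23): L=112 R=77
Round 2 (k=46): L=77 R=173
Round 3 (k=13): L=173 R=157

Answer: 112,77 77,173 173,157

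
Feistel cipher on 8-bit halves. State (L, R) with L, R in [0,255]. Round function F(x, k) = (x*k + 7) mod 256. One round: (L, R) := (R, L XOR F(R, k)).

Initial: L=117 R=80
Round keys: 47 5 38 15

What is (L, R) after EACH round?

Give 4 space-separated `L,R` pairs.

Answer: 80,194 194,129 129,239 239,137

Derivation:
Round 1 (k=47): L=80 R=194
Round 2 (k=5): L=194 R=129
Round 3 (k=38): L=129 R=239
Round 4 (k=15): L=239 R=137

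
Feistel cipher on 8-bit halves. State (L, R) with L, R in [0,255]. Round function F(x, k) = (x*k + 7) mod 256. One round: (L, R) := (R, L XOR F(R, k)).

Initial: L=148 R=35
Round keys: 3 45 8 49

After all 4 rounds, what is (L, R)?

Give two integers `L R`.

Answer: 35 130

Derivation:
Round 1 (k=3): L=35 R=228
Round 2 (k=45): L=228 R=56
Round 3 (k=8): L=56 R=35
Round 4 (k=49): L=35 R=130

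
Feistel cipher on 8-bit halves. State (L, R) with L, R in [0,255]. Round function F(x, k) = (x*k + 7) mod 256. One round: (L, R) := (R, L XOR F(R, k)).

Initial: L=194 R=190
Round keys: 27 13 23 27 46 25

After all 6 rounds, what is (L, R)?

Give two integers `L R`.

Round 1 (k=27): L=190 R=211
Round 2 (k=13): L=211 R=0
Round 3 (k=23): L=0 R=212
Round 4 (k=27): L=212 R=99
Round 5 (k=46): L=99 R=5
Round 6 (k=25): L=5 R=231

Answer: 5 231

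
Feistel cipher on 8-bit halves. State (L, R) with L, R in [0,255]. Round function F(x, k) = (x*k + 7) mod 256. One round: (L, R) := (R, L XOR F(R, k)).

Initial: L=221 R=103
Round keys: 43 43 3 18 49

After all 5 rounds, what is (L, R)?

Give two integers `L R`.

Round 1 (k=43): L=103 R=137
Round 2 (k=43): L=137 R=109
Round 3 (k=3): L=109 R=199
Round 4 (k=18): L=199 R=104
Round 5 (k=49): L=104 R=40

Answer: 104 40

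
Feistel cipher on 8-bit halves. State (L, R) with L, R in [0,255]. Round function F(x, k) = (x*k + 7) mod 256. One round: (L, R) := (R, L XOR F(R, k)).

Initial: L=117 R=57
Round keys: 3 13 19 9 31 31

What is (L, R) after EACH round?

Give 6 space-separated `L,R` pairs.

Answer: 57,199 199,27 27,207 207,85 85,157 157,95

Derivation:
Round 1 (k=3): L=57 R=199
Round 2 (k=13): L=199 R=27
Round 3 (k=19): L=27 R=207
Round 4 (k=9): L=207 R=85
Round 5 (k=31): L=85 R=157
Round 6 (k=31): L=157 R=95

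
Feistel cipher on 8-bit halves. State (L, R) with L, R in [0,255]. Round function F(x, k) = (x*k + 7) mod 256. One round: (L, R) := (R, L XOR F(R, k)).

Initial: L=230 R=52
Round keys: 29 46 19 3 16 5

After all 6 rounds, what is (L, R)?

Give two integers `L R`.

Round 1 (k=29): L=52 R=13
Round 2 (k=46): L=13 R=105
Round 3 (k=19): L=105 R=223
Round 4 (k=3): L=223 R=205
Round 5 (k=16): L=205 R=8
Round 6 (k=5): L=8 R=226

Answer: 8 226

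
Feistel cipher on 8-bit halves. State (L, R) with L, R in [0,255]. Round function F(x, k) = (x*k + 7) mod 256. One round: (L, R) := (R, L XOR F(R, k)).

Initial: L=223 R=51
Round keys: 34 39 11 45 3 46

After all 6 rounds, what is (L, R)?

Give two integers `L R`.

Answer: 12 175

Derivation:
Round 1 (k=34): L=51 R=18
Round 2 (k=39): L=18 R=246
Round 3 (k=11): L=246 R=139
Round 4 (k=45): L=139 R=128
Round 5 (k=3): L=128 R=12
Round 6 (k=46): L=12 R=175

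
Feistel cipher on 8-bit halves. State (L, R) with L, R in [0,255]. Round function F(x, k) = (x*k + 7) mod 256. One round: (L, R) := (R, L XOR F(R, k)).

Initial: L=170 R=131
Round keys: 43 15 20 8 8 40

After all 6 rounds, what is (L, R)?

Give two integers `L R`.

Round 1 (k=43): L=131 R=162
Round 2 (k=15): L=162 R=6
Round 3 (k=20): L=6 R=221
Round 4 (k=8): L=221 R=233
Round 5 (k=8): L=233 R=146
Round 6 (k=40): L=146 R=62

Answer: 146 62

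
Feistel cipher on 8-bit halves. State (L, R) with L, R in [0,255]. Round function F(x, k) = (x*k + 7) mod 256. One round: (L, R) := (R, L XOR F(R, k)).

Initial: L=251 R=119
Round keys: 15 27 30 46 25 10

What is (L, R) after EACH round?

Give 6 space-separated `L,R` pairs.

Round 1 (k=15): L=119 R=251
Round 2 (k=27): L=251 R=247
Round 3 (k=30): L=247 R=2
Round 4 (k=46): L=2 R=148
Round 5 (k=25): L=148 R=121
Round 6 (k=10): L=121 R=85

Answer: 119,251 251,247 247,2 2,148 148,121 121,85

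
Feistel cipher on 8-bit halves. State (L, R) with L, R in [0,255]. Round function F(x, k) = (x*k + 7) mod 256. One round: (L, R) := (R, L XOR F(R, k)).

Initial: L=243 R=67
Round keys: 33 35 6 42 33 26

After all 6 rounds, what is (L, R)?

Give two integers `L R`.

Round 1 (k=33): L=67 R=89
Round 2 (k=35): L=89 R=113
Round 3 (k=6): L=113 R=244
Round 4 (k=42): L=244 R=126
Round 5 (k=33): L=126 R=177
Round 6 (k=26): L=177 R=127

Answer: 177 127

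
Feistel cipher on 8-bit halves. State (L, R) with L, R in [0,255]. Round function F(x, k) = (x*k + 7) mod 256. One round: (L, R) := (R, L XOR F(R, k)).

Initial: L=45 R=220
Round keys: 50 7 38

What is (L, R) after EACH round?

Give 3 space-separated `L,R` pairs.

Round 1 (k=50): L=220 R=210
Round 2 (k=7): L=210 R=25
Round 3 (k=38): L=25 R=111

Answer: 220,210 210,25 25,111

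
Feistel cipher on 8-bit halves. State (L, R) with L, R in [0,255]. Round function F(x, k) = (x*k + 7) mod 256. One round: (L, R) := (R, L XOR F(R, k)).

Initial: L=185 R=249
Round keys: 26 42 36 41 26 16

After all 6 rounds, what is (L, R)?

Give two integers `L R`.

Answer: 96 223

Derivation:
Round 1 (k=26): L=249 R=232
Round 2 (k=42): L=232 R=238
Round 3 (k=36): L=238 R=151
Round 4 (k=41): L=151 R=216
Round 5 (k=26): L=216 R=96
Round 6 (k=16): L=96 R=223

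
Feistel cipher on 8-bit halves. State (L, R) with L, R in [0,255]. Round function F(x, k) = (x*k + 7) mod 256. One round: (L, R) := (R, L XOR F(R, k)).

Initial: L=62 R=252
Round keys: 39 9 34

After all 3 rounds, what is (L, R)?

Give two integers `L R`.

Round 1 (k=39): L=252 R=85
Round 2 (k=9): L=85 R=248
Round 3 (k=34): L=248 R=162

Answer: 248 162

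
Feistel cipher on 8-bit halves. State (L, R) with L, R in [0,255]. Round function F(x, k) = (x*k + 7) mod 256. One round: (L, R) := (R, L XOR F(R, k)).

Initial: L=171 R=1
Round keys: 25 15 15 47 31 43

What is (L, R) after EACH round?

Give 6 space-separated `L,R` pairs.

Answer: 1,139 139,45 45,33 33,59 59,13 13,13

Derivation:
Round 1 (k=25): L=1 R=139
Round 2 (k=15): L=139 R=45
Round 3 (k=15): L=45 R=33
Round 4 (k=47): L=33 R=59
Round 5 (k=31): L=59 R=13
Round 6 (k=43): L=13 R=13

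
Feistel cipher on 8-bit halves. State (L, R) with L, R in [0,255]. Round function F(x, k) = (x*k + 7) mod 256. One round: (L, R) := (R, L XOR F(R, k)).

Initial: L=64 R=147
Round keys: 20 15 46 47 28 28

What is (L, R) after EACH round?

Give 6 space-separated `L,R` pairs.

Answer: 147,195 195,231 231,74 74,122 122,21 21,41

Derivation:
Round 1 (k=20): L=147 R=195
Round 2 (k=15): L=195 R=231
Round 3 (k=46): L=231 R=74
Round 4 (k=47): L=74 R=122
Round 5 (k=28): L=122 R=21
Round 6 (k=28): L=21 R=41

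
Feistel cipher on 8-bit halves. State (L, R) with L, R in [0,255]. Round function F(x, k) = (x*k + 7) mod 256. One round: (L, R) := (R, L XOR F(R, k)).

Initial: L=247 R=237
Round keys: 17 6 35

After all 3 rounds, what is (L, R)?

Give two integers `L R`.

Round 1 (k=17): L=237 R=51
Round 2 (k=6): L=51 R=212
Round 3 (k=35): L=212 R=48

Answer: 212 48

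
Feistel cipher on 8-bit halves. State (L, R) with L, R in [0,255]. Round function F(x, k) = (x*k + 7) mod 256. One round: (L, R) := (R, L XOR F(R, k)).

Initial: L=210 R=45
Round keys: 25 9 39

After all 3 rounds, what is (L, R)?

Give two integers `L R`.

Answer: 152 145

Derivation:
Round 1 (k=25): L=45 R=190
Round 2 (k=9): L=190 R=152
Round 3 (k=39): L=152 R=145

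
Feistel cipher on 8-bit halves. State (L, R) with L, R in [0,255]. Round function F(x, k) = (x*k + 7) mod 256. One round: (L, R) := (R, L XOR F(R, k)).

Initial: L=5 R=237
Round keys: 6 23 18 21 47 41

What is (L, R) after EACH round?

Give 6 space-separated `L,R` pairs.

Answer: 237,144 144,26 26,75 75,52 52,216 216,171

Derivation:
Round 1 (k=6): L=237 R=144
Round 2 (k=23): L=144 R=26
Round 3 (k=18): L=26 R=75
Round 4 (k=21): L=75 R=52
Round 5 (k=47): L=52 R=216
Round 6 (k=41): L=216 R=171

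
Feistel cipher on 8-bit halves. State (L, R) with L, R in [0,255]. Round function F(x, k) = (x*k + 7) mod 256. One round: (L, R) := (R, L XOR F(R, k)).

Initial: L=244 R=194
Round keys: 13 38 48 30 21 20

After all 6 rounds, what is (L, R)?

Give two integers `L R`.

Answer: 185 95

Derivation:
Round 1 (k=13): L=194 R=21
Round 2 (k=38): L=21 R=231
Round 3 (k=48): L=231 R=66
Round 4 (k=30): L=66 R=36
Round 5 (k=21): L=36 R=185
Round 6 (k=20): L=185 R=95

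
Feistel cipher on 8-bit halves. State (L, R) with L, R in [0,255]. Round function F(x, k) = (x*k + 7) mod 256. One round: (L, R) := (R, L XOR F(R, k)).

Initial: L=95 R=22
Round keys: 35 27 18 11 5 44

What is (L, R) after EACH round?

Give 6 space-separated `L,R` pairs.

Answer: 22,86 86,15 15,67 67,231 231,201 201,116

Derivation:
Round 1 (k=35): L=22 R=86
Round 2 (k=27): L=86 R=15
Round 3 (k=18): L=15 R=67
Round 4 (k=11): L=67 R=231
Round 5 (k=5): L=231 R=201
Round 6 (k=44): L=201 R=116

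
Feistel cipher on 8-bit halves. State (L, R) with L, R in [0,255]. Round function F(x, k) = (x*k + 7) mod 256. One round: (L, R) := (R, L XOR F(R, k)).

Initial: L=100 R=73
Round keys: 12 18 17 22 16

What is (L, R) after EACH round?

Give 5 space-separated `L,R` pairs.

Answer: 73,23 23,236 236,164 164,243 243,147

Derivation:
Round 1 (k=12): L=73 R=23
Round 2 (k=18): L=23 R=236
Round 3 (k=17): L=236 R=164
Round 4 (k=22): L=164 R=243
Round 5 (k=16): L=243 R=147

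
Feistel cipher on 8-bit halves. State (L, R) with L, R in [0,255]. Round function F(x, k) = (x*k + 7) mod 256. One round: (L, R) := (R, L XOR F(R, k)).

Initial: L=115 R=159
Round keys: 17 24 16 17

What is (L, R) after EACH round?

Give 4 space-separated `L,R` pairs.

Answer: 159,229 229,224 224,226 226,233

Derivation:
Round 1 (k=17): L=159 R=229
Round 2 (k=24): L=229 R=224
Round 3 (k=16): L=224 R=226
Round 4 (k=17): L=226 R=233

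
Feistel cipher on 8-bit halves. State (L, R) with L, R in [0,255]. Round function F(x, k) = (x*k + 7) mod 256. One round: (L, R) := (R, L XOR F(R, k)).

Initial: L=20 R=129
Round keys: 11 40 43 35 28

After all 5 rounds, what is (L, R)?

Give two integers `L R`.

Round 1 (k=11): L=129 R=134
Round 2 (k=40): L=134 R=118
Round 3 (k=43): L=118 R=95
Round 4 (k=35): L=95 R=114
Round 5 (k=28): L=114 R=32

Answer: 114 32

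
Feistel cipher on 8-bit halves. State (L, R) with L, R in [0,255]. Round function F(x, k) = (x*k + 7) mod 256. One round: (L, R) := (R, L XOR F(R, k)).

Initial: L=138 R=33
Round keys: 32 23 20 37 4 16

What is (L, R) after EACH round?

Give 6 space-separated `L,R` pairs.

Answer: 33,173 173,179 179,174 174,158 158,209 209,137

Derivation:
Round 1 (k=32): L=33 R=173
Round 2 (k=23): L=173 R=179
Round 3 (k=20): L=179 R=174
Round 4 (k=37): L=174 R=158
Round 5 (k=4): L=158 R=209
Round 6 (k=16): L=209 R=137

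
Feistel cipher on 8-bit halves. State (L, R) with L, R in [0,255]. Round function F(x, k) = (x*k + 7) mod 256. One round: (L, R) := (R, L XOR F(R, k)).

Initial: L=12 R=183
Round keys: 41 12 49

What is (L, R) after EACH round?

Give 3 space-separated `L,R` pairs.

Answer: 183,90 90,136 136,85

Derivation:
Round 1 (k=41): L=183 R=90
Round 2 (k=12): L=90 R=136
Round 3 (k=49): L=136 R=85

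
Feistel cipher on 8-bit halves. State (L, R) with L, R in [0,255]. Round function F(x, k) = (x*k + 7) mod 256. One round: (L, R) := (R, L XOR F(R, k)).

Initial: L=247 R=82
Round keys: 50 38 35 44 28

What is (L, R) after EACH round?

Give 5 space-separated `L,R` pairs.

Answer: 82,252 252,61 61,162 162,226 226,29

Derivation:
Round 1 (k=50): L=82 R=252
Round 2 (k=38): L=252 R=61
Round 3 (k=35): L=61 R=162
Round 4 (k=44): L=162 R=226
Round 5 (k=28): L=226 R=29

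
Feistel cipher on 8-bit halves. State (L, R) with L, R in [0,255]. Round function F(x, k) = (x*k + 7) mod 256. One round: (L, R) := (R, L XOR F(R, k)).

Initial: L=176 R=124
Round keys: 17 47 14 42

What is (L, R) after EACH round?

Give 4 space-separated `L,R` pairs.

Round 1 (k=17): L=124 R=243
Round 2 (k=47): L=243 R=216
Round 3 (k=14): L=216 R=36
Round 4 (k=42): L=36 R=55

Answer: 124,243 243,216 216,36 36,55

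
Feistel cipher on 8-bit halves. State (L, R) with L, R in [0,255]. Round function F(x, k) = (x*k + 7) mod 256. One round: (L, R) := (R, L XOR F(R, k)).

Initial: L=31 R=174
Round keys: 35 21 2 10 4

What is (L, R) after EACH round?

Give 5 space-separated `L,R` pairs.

Round 1 (k=35): L=174 R=206
Round 2 (k=21): L=206 R=67
Round 3 (k=2): L=67 R=67
Round 4 (k=10): L=67 R=230
Round 5 (k=4): L=230 R=220

Answer: 174,206 206,67 67,67 67,230 230,220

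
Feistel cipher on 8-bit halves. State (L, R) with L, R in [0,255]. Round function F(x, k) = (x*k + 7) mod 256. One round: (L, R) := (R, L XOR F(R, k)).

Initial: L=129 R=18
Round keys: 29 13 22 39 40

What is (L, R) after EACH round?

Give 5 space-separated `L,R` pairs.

Round 1 (k=29): L=18 R=144
Round 2 (k=13): L=144 R=69
Round 3 (k=22): L=69 R=101
Round 4 (k=39): L=101 R=47
Round 5 (k=40): L=47 R=58

Answer: 18,144 144,69 69,101 101,47 47,58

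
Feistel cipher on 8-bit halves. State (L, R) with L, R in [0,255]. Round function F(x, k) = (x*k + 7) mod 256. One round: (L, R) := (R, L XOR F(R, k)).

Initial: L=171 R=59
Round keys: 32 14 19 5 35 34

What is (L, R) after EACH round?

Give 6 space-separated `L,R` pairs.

Round 1 (k=32): L=59 R=204
Round 2 (k=14): L=204 R=20
Round 3 (k=19): L=20 R=79
Round 4 (k=5): L=79 R=134
Round 5 (k=35): L=134 R=22
Round 6 (k=34): L=22 R=117

Answer: 59,204 204,20 20,79 79,134 134,22 22,117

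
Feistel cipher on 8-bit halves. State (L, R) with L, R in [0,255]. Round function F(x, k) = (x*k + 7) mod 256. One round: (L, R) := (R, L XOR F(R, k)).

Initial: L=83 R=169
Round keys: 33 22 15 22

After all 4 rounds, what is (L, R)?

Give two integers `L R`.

Answer: 164 255

Derivation:
Round 1 (k=33): L=169 R=131
Round 2 (k=22): L=131 R=224
Round 3 (k=15): L=224 R=164
Round 4 (k=22): L=164 R=255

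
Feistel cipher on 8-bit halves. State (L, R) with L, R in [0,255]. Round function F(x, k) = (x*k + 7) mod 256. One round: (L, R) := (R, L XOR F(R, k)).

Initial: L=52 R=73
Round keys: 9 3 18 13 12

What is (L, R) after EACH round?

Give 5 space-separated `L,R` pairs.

Round 1 (k=9): L=73 R=172
Round 2 (k=3): L=172 R=66
Round 3 (k=18): L=66 R=7
Round 4 (k=13): L=7 R=32
Round 5 (k=12): L=32 R=128

Answer: 73,172 172,66 66,7 7,32 32,128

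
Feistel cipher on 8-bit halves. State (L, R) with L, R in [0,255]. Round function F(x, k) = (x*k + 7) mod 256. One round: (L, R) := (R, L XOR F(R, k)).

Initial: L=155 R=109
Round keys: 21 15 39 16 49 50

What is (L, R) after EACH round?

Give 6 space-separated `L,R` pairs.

Answer: 109,99 99,185 185,85 85,238 238,192 192,105

Derivation:
Round 1 (k=21): L=109 R=99
Round 2 (k=15): L=99 R=185
Round 3 (k=39): L=185 R=85
Round 4 (k=16): L=85 R=238
Round 5 (k=49): L=238 R=192
Round 6 (k=50): L=192 R=105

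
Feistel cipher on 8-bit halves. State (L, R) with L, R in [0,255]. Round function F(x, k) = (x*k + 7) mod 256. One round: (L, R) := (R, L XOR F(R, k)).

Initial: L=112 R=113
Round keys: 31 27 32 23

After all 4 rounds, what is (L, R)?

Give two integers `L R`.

Answer: 193 198

Derivation:
Round 1 (k=31): L=113 R=198
Round 2 (k=27): L=198 R=152
Round 3 (k=32): L=152 R=193
Round 4 (k=23): L=193 R=198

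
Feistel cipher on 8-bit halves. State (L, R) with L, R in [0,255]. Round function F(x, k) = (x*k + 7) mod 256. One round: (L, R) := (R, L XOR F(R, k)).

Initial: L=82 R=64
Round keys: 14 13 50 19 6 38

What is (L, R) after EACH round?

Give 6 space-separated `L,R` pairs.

Round 1 (k=14): L=64 R=213
Round 2 (k=13): L=213 R=152
Round 3 (k=50): L=152 R=98
Round 4 (k=19): L=98 R=213
Round 5 (k=6): L=213 R=103
Round 6 (k=38): L=103 R=132

Answer: 64,213 213,152 152,98 98,213 213,103 103,132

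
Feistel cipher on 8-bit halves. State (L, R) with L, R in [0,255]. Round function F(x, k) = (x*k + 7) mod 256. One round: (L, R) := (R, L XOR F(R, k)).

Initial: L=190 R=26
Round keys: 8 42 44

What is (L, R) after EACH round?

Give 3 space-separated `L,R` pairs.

Answer: 26,105 105,91 91,194

Derivation:
Round 1 (k=8): L=26 R=105
Round 2 (k=42): L=105 R=91
Round 3 (k=44): L=91 R=194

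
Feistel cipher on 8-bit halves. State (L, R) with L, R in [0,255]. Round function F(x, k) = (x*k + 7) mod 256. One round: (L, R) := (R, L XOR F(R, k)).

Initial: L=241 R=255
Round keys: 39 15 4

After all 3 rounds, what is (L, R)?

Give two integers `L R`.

Answer: 249 250

Derivation:
Round 1 (k=39): L=255 R=17
Round 2 (k=15): L=17 R=249
Round 3 (k=4): L=249 R=250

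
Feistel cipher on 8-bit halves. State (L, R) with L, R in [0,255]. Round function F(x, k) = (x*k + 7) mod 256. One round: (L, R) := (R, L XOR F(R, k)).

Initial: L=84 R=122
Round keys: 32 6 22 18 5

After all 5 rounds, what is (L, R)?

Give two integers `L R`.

Answer: 88 229

Derivation:
Round 1 (k=32): L=122 R=19
Round 2 (k=6): L=19 R=3
Round 3 (k=22): L=3 R=90
Round 4 (k=18): L=90 R=88
Round 5 (k=5): L=88 R=229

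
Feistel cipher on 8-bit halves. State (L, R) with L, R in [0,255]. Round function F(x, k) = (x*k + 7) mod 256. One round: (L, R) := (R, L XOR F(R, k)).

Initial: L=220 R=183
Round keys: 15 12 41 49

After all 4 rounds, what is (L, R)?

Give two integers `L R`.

Answer: 251 242

Derivation:
Round 1 (k=15): L=183 R=28
Round 2 (k=12): L=28 R=224
Round 3 (k=41): L=224 R=251
Round 4 (k=49): L=251 R=242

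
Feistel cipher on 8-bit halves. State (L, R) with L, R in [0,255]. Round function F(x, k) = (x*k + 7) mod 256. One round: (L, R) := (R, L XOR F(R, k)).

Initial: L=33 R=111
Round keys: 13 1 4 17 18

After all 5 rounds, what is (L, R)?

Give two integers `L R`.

Answer: 138 203

Derivation:
Round 1 (k=13): L=111 R=139
Round 2 (k=1): L=139 R=253
Round 3 (k=4): L=253 R=112
Round 4 (k=17): L=112 R=138
Round 5 (k=18): L=138 R=203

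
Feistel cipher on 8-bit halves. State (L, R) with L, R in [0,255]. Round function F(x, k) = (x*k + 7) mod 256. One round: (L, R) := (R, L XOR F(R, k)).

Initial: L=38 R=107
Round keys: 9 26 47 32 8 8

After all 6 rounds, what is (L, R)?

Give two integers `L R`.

Answer: 64 116

Derivation:
Round 1 (k=9): L=107 R=236
Round 2 (k=26): L=236 R=148
Round 3 (k=47): L=148 R=223
Round 4 (k=32): L=223 R=115
Round 5 (k=8): L=115 R=64
Round 6 (k=8): L=64 R=116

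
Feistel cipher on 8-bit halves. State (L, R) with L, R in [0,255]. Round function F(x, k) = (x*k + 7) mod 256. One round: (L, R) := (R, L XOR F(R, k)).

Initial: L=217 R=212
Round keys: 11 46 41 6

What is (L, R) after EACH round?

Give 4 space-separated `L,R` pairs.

Round 1 (k=11): L=212 R=250
Round 2 (k=46): L=250 R=39
Round 3 (k=41): L=39 R=188
Round 4 (k=6): L=188 R=72

Answer: 212,250 250,39 39,188 188,72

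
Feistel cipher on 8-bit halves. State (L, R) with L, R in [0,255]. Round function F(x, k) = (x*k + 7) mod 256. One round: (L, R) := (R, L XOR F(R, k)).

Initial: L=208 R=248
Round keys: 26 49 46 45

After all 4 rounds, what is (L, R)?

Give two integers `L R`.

Round 1 (k=26): L=248 R=231
Round 2 (k=49): L=231 R=198
Round 3 (k=46): L=198 R=124
Round 4 (k=45): L=124 R=21

Answer: 124 21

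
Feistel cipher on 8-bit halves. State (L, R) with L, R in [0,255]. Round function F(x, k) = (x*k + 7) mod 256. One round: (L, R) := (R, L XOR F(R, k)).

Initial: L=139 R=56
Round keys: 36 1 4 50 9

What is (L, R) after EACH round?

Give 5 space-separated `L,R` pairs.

Round 1 (k=36): L=56 R=108
Round 2 (k=1): L=108 R=75
Round 3 (k=4): L=75 R=95
Round 4 (k=50): L=95 R=222
Round 5 (k=9): L=222 R=138

Answer: 56,108 108,75 75,95 95,222 222,138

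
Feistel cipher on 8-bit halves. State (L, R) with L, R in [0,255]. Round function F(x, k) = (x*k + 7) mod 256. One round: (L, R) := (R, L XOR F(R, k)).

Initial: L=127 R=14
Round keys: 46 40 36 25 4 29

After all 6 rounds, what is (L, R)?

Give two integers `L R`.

Answer: 28 52

Derivation:
Round 1 (k=46): L=14 R=244
Round 2 (k=40): L=244 R=41
Round 3 (k=36): L=41 R=63
Round 4 (k=25): L=63 R=7
Round 5 (k=4): L=7 R=28
Round 6 (k=29): L=28 R=52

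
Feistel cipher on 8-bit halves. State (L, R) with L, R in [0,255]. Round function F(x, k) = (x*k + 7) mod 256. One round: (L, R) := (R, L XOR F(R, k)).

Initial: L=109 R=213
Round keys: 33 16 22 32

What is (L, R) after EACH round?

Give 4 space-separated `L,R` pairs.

Round 1 (k=33): L=213 R=17
Round 2 (k=16): L=17 R=194
Round 3 (k=22): L=194 R=162
Round 4 (k=32): L=162 R=133

Answer: 213,17 17,194 194,162 162,133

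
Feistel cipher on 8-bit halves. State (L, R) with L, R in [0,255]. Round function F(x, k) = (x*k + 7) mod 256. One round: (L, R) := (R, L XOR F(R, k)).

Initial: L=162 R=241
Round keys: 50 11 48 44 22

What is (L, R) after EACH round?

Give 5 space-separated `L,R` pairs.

Round 1 (k=50): L=241 R=187
Round 2 (k=11): L=187 R=225
Round 3 (k=48): L=225 R=140
Round 4 (k=44): L=140 R=246
Round 5 (k=22): L=246 R=167

Answer: 241,187 187,225 225,140 140,246 246,167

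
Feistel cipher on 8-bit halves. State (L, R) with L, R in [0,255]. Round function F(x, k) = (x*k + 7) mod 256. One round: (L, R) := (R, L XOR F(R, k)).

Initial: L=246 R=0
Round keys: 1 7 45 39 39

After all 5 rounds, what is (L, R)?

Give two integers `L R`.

Round 1 (k=1): L=0 R=241
Round 2 (k=7): L=241 R=158
Round 3 (k=45): L=158 R=60
Round 4 (k=39): L=60 R=181
Round 5 (k=39): L=181 R=166

Answer: 181 166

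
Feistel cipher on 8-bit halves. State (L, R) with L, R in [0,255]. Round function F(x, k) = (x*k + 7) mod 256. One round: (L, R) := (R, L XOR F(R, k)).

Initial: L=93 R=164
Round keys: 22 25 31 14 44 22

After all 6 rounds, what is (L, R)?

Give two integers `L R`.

Round 1 (k=22): L=164 R=66
Round 2 (k=25): L=66 R=221
Round 3 (k=31): L=221 R=136
Round 4 (k=14): L=136 R=170
Round 5 (k=44): L=170 R=183
Round 6 (k=22): L=183 R=107

Answer: 183 107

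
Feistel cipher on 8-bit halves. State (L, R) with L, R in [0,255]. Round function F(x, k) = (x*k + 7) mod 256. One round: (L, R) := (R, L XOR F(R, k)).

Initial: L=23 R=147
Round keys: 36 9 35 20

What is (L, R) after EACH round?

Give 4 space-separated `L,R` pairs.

Round 1 (k=36): L=147 R=164
Round 2 (k=9): L=164 R=88
Round 3 (k=35): L=88 R=171
Round 4 (k=20): L=171 R=59

Answer: 147,164 164,88 88,171 171,59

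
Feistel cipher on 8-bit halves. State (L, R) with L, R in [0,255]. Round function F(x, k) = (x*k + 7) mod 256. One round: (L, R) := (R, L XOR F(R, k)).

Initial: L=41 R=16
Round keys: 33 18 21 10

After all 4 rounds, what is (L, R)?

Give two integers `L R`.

Round 1 (k=33): L=16 R=62
Round 2 (k=18): L=62 R=115
Round 3 (k=21): L=115 R=72
Round 4 (k=10): L=72 R=164

Answer: 72 164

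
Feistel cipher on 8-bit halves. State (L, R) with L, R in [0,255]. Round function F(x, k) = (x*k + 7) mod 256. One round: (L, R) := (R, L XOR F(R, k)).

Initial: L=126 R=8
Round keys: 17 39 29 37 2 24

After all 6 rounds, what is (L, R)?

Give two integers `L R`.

Answer: 21 98

Derivation:
Round 1 (k=17): L=8 R=241
Round 2 (k=39): L=241 R=182
Round 3 (k=29): L=182 R=84
Round 4 (k=37): L=84 R=157
Round 5 (k=2): L=157 R=21
Round 6 (k=24): L=21 R=98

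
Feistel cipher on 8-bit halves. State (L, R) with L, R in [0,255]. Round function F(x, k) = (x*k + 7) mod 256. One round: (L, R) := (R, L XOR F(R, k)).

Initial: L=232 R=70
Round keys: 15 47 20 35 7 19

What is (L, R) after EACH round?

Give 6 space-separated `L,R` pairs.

Answer: 70,201 201,168 168,238 238,57 57,120 120,214

Derivation:
Round 1 (k=15): L=70 R=201
Round 2 (k=47): L=201 R=168
Round 3 (k=20): L=168 R=238
Round 4 (k=35): L=238 R=57
Round 5 (k=7): L=57 R=120
Round 6 (k=19): L=120 R=214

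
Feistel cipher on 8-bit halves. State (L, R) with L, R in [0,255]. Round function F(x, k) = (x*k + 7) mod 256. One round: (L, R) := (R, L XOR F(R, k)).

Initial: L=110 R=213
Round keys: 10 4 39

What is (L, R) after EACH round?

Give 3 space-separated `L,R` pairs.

Answer: 213,55 55,54 54,118

Derivation:
Round 1 (k=10): L=213 R=55
Round 2 (k=4): L=55 R=54
Round 3 (k=39): L=54 R=118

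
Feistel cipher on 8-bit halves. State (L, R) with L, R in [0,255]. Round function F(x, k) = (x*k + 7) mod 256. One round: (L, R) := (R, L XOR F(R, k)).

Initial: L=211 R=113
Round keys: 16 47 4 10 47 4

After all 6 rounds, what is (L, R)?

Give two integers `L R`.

Round 1 (k=16): L=113 R=196
Round 2 (k=47): L=196 R=114
Round 3 (k=4): L=114 R=11
Round 4 (k=10): L=11 R=7
Round 5 (k=47): L=7 R=91
Round 6 (k=4): L=91 R=116

Answer: 91 116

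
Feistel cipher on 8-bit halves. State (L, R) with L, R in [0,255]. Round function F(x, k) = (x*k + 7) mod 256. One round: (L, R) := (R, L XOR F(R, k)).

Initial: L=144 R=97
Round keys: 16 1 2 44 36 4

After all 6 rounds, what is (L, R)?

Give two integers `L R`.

Round 1 (k=16): L=97 R=135
Round 2 (k=1): L=135 R=239
Round 3 (k=2): L=239 R=98
Round 4 (k=44): L=98 R=48
Round 5 (k=36): L=48 R=165
Round 6 (k=4): L=165 R=171

Answer: 165 171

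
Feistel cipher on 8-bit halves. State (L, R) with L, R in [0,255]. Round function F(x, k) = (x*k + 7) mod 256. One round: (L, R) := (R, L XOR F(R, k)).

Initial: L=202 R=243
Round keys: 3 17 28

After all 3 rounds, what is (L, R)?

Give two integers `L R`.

Answer: 34 149

Derivation:
Round 1 (k=3): L=243 R=42
Round 2 (k=17): L=42 R=34
Round 3 (k=28): L=34 R=149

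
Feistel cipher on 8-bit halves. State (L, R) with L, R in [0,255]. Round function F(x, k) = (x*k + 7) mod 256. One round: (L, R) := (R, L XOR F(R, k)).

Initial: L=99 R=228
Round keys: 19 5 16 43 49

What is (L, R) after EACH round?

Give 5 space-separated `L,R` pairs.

Round 1 (k=19): L=228 R=144
Round 2 (k=5): L=144 R=51
Round 3 (k=16): L=51 R=167
Round 4 (k=43): L=167 R=39
Round 5 (k=49): L=39 R=217

Answer: 228,144 144,51 51,167 167,39 39,217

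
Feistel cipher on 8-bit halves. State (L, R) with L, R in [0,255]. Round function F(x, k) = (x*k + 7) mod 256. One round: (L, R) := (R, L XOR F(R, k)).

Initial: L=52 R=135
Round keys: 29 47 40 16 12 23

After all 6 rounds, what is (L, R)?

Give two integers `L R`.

Answer: 66 164

Derivation:
Round 1 (k=29): L=135 R=102
Round 2 (k=47): L=102 R=70
Round 3 (k=40): L=70 R=145
Round 4 (k=16): L=145 R=81
Round 5 (k=12): L=81 R=66
Round 6 (k=23): L=66 R=164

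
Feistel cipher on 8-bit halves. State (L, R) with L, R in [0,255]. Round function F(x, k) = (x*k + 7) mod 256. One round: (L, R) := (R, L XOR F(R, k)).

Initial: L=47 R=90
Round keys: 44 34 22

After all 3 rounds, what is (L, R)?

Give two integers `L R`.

Round 1 (k=44): L=90 R=80
Round 2 (k=34): L=80 R=253
Round 3 (k=22): L=253 R=149

Answer: 253 149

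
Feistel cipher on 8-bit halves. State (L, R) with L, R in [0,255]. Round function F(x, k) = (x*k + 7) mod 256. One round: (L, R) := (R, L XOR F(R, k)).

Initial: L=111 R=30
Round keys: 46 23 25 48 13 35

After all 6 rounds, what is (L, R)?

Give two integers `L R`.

Round 1 (k=46): L=30 R=4
Round 2 (k=23): L=4 R=125
Round 3 (k=25): L=125 R=56
Round 4 (k=48): L=56 R=250
Round 5 (k=13): L=250 R=129
Round 6 (k=35): L=129 R=80

Answer: 129 80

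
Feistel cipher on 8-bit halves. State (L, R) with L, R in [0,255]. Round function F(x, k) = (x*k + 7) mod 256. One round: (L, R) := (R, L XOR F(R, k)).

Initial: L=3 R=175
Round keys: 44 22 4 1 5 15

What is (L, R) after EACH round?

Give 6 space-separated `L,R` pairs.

Answer: 175,24 24,184 184,255 255,190 190,66 66,91

Derivation:
Round 1 (k=44): L=175 R=24
Round 2 (k=22): L=24 R=184
Round 3 (k=4): L=184 R=255
Round 4 (k=1): L=255 R=190
Round 5 (k=5): L=190 R=66
Round 6 (k=15): L=66 R=91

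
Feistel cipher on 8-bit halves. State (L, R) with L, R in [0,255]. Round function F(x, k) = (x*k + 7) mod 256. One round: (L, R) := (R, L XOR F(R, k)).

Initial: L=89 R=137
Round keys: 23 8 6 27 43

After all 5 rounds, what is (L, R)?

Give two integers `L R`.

Answer: 69 90

Derivation:
Round 1 (k=23): L=137 R=15
Round 2 (k=8): L=15 R=246
Round 3 (k=6): L=246 R=196
Round 4 (k=27): L=196 R=69
Round 5 (k=43): L=69 R=90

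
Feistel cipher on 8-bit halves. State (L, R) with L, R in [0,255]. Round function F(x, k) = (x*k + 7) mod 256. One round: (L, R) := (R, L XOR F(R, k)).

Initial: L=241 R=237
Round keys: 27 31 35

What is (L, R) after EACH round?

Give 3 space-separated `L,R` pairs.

Round 1 (k=27): L=237 R=247
Round 2 (k=31): L=247 R=29
Round 3 (k=35): L=29 R=9

Answer: 237,247 247,29 29,9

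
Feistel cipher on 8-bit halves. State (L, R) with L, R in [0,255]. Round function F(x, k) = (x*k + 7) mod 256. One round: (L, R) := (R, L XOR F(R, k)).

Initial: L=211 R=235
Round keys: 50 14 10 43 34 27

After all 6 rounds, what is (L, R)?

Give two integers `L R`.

Answer: 66 231

Derivation:
Round 1 (k=50): L=235 R=62
Round 2 (k=14): L=62 R=128
Round 3 (k=10): L=128 R=57
Round 4 (k=43): L=57 R=26
Round 5 (k=34): L=26 R=66
Round 6 (k=27): L=66 R=231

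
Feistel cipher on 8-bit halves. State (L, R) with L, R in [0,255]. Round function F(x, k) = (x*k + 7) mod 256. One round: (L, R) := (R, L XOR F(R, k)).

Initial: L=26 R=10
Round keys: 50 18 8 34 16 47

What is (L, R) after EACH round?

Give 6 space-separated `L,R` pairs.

Answer: 10,225 225,211 211,126 126,16 16,121 121,46

Derivation:
Round 1 (k=50): L=10 R=225
Round 2 (k=18): L=225 R=211
Round 3 (k=8): L=211 R=126
Round 4 (k=34): L=126 R=16
Round 5 (k=16): L=16 R=121
Round 6 (k=47): L=121 R=46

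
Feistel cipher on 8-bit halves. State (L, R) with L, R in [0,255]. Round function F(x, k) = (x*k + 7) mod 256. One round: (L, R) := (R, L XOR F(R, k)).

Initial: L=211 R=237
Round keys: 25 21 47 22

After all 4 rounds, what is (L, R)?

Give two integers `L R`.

Answer: 71 62

Derivation:
Round 1 (k=25): L=237 R=255
Round 2 (k=21): L=255 R=31
Round 3 (k=47): L=31 R=71
Round 4 (k=22): L=71 R=62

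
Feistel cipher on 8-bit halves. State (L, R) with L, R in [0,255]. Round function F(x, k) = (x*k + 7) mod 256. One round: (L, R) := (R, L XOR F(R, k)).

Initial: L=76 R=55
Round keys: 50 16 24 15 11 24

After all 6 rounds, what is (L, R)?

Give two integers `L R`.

Answer: 52 30

Derivation:
Round 1 (k=50): L=55 R=137
Round 2 (k=16): L=137 R=160
Round 3 (k=24): L=160 R=142
Round 4 (k=15): L=142 R=249
Round 5 (k=11): L=249 R=52
Round 6 (k=24): L=52 R=30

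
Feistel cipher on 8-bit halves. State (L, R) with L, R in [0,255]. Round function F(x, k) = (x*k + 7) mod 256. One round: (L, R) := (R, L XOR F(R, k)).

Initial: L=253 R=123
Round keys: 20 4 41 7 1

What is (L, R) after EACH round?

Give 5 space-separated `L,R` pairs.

Round 1 (k=20): L=123 R=94
Round 2 (k=4): L=94 R=4
Round 3 (k=41): L=4 R=245
Round 4 (k=7): L=245 R=190
Round 5 (k=1): L=190 R=48

Answer: 123,94 94,4 4,245 245,190 190,48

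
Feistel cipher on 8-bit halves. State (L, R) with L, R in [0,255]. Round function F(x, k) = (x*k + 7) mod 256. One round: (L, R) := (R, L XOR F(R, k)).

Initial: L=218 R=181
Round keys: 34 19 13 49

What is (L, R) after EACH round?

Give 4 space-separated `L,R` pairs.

Answer: 181,203 203,173 173,27 27,159

Derivation:
Round 1 (k=34): L=181 R=203
Round 2 (k=19): L=203 R=173
Round 3 (k=13): L=173 R=27
Round 4 (k=49): L=27 R=159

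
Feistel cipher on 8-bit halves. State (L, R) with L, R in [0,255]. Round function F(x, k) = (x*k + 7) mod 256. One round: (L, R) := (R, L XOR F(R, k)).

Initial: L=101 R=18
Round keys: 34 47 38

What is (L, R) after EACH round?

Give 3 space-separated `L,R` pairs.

Answer: 18,14 14,139 139,167

Derivation:
Round 1 (k=34): L=18 R=14
Round 2 (k=47): L=14 R=139
Round 3 (k=38): L=139 R=167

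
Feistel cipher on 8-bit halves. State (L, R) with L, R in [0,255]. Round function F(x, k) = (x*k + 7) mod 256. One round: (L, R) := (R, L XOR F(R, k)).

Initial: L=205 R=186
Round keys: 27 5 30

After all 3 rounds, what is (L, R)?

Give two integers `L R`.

Answer: 181 85

Derivation:
Round 1 (k=27): L=186 R=104
Round 2 (k=5): L=104 R=181
Round 3 (k=30): L=181 R=85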